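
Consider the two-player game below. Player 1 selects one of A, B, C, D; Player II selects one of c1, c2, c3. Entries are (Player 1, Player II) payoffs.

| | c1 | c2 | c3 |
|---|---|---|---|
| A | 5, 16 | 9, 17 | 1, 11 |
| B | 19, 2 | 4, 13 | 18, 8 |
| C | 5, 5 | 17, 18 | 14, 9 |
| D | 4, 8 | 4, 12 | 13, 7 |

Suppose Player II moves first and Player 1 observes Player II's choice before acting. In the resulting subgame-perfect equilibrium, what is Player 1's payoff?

17

Work backward from Player 1's decision.
- c1: BR = B, leader payoff 2.
- c2: BR = C, leader payoff 18.
- c3: BR = B, leader payoff 8.
Player II's induced payoffs are 2, 18, 8, so Player II commits to c2. Subgame-perfect outcome: (C, c2) with payoffs (17, 18).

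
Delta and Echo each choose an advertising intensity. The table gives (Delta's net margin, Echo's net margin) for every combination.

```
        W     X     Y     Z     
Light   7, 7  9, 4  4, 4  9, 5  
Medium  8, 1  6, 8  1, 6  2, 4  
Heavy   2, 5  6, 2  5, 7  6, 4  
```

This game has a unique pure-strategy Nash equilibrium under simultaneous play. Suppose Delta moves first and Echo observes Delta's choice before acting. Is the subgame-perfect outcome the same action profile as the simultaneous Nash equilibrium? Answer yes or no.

Work backward from Echo's decision.
- Light → Echo plays W (best of 7, 4, 4, 5); Delta gets 7.
- Medium → Echo plays X (best of 1, 8, 6, 4); Delta gets 6.
- Heavy → Echo plays Y (best of 5, 2, 7, 4); Delta gets 5.
Delta's induced payoffs are 7, 6, 5, so Delta commits to Light. Subgame-perfect outcome: (Light, W) with payoffs (7, 7).
For the simultaneous game, intersect best replies.
Delta's best replies: W→Medium; X→Light; Y→Heavy; Z→Light.
Echo's best replies: Light→W; Medium→X; Heavy→Y.
Only (Heavy, Y) has each player best-responding; Nash payoffs (5, 7).
Sequential outcome (Light, W) differs from the Nash profile (Heavy, Y).

no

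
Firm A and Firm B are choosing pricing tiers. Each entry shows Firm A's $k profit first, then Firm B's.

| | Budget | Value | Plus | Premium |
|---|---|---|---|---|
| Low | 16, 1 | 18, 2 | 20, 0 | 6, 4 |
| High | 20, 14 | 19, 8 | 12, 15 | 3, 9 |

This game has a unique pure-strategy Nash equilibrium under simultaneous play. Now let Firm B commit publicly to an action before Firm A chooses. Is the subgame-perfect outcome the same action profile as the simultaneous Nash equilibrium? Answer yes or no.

no

Work backward from Firm A's decision.
- Budget: Firm A compares 16, 20 and picks High; Firm B would get 14.
- Value: Firm A compares 18, 19 and picks High; Firm B would get 8.
- Plus: Firm A compares 20, 12 and picks Low; Firm B would get 0.
- Premium: Firm A compares 6, 3 and picks Low; Firm B would get 4.
Among 14, 8, 0, 4, the best is 14 at Budget. Subgame-perfect outcome: (High, Budget) with payoffs (20, 14).
For the simultaneous game, intersect best replies.
Firm A's best replies: Budget→High; Value→High; Plus→Low; Premium→Low.
Firm B's best replies: Low→Premium; High→Plus.
Only (Low, Premium) has each player best-responding; Nash payoffs (6, 4).
Sequential outcome (High, Budget) differs from the Nash profile (Low, Premium).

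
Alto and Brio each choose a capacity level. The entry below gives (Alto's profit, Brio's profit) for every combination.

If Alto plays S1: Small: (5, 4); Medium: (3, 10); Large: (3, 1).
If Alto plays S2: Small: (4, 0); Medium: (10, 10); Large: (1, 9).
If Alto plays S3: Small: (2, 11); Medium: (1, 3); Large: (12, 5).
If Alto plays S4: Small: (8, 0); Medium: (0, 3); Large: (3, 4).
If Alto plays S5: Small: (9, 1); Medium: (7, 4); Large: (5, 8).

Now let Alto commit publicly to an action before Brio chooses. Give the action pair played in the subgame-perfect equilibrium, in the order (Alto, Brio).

(S2, Medium)

Solve by backward induction (Alto leads).
- S1: BR = Medium, leader payoff 3.
- S2: BR = Medium, leader payoff 10.
- S3: BR = Small, leader payoff 2.
- S4: BR = Large, leader payoff 3.
- S5: BR = Large, leader payoff 5.
Among 3, 10, 2, 3, 5, the best is 10 at S2. Subgame-perfect outcome: (S2, Medium) with payoffs (10, 10).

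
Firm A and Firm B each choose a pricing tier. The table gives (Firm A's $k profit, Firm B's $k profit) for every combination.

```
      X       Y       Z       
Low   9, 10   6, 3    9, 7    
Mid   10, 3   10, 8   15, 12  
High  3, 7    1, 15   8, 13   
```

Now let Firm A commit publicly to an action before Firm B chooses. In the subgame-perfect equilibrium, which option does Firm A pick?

Work backward from Firm B's decision.
- Low: BR = X, leader payoff 9.
- Mid: BR = Z, leader payoff 15.
- High: BR = Y, leader payoff 1.
Maximizing over 9, 15, 1, Firm A chooses Mid. Subgame-perfect outcome: (Mid, Z) with payoffs (15, 12).

Mid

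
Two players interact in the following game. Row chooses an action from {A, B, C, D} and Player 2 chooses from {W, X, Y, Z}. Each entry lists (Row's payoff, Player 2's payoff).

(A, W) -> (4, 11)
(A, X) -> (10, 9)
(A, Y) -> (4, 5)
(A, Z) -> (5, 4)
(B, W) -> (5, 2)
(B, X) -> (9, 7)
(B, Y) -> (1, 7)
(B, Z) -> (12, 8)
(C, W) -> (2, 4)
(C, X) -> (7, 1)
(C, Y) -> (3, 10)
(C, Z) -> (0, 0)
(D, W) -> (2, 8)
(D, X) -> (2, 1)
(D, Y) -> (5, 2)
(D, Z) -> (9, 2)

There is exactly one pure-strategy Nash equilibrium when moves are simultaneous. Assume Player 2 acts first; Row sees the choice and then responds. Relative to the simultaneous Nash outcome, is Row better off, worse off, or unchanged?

worse off

Row best-responds to each possible Player 2 move:
- W: BR = B, leader payoff 2.
- X: BR = A, leader payoff 9.
- Y: BR = D, leader payoff 2.
- Z: BR = B, leader payoff 8.
Maximizing over 2, 9, 2, 8, Player 2 chooses X. Subgame-perfect outcome: (A, X) with payoffs (10, 9).
Under simultaneous play:
Row's best replies: W→B; X→A; Y→D; Z→B.
Player 2's best replies: A→W; B→Z; C→Y; D→W.
Only (B, Z) has each player best-responding; Nash payoffs (12, 8).
Row earns 10 sequentially versus 12 at the Nash outcome: worse off.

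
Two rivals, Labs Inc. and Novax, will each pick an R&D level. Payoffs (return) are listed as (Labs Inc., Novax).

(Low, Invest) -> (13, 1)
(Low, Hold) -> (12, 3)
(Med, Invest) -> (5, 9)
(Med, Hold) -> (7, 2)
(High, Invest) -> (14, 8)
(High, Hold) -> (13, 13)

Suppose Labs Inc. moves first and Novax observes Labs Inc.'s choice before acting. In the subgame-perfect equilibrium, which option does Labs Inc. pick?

High

Backward induction with Labs Inc. moving first.
- Low: BR = Hold, leader payoff 12.
- Med: BR = Invest, leader payoff 5.
- High: BR = Hold, leader payoff 13.
Among 12, 5, 13, the best is 13 at High. Subgame-perfect outcome: (High, Hold) with payoffs (13, 13).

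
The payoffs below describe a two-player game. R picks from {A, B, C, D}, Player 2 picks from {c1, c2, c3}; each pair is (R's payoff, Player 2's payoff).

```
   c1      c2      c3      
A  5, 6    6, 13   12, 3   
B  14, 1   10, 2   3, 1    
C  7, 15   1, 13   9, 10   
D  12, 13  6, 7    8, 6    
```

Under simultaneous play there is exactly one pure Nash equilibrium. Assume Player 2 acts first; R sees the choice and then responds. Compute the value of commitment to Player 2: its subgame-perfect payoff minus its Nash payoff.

1

Backward induction with Player 2 moving first.
- c1: R compares 5, 14, 7, 12 and picks B; Player 2 would get 1.
- c2: R compares 6, 10, 1, 6 and picks B; Player 2 would get 2.
- c3: R compares 12, 3, 9, 8 and picks A; Player 2 would get 3.
Player 2's induced payoffs are 1, 2, 3, so Player 2 commits to c3. Subgame-perfect outcome: (A, c3) with payoffs (12, 3).
Now find the simultaneous Nash equilibrium.
R's best replies: c1→B; c2→B; c3→A.
Player 2's best replies: A→c2; B→c2; C→c1; D→c1.
The unique mutual best reply is (B, c2), giving (10, 2).
Player 2's commitment gain: 3 − 2 = 1.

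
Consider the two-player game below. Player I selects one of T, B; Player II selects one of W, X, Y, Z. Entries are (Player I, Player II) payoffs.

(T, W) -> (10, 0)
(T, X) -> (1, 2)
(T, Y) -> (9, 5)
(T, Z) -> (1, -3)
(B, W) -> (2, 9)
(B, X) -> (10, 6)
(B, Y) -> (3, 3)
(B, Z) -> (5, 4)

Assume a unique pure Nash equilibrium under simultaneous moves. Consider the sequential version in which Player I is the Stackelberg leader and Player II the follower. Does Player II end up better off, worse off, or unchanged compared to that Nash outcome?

Player II best-responds to each possible Player I move:
- T: BR = Y, leader payoff 9.
- B: BR = W, leader payoff 2.
Among 9, 2, the best is 9 at T. Subgame-perfect outcome: (T, Y) with payoffs (9, 5).
For the simultaneous game, intersect best replies.
Player I's best replies: W→T; X→B; Y→T; Z→B.
Player II's best replies: T→Y; B→W.
The unique mutual best reply is (T, Y), giving (9, 5).
Player II earns 5 sequentially versus 5 at the Nash outcome: unchanged.

unchanged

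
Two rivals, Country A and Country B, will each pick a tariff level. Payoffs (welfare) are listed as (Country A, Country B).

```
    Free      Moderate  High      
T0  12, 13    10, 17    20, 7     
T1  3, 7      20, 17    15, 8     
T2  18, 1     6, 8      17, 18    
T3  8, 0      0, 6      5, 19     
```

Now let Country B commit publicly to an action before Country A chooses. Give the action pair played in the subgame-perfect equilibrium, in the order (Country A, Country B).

(T1, Moderate)

Work backward from Country A's decision.
- Free → Country A plays T2 (best of 12, 3, 18, 8); Country B gets 1.
- Moderate → Country A plays T1 (best of 10, 20, 6, 0); Country B gets 17.
- High → Country A plays T0 (best of 20, 15, 17, 5); Country B gets 7.
Country B's induced payoffs are 1, 17, 7, so Country B commits to Moderate. Subgame-perfect outcome: (T1, Moderate) with payoffs (20, 17).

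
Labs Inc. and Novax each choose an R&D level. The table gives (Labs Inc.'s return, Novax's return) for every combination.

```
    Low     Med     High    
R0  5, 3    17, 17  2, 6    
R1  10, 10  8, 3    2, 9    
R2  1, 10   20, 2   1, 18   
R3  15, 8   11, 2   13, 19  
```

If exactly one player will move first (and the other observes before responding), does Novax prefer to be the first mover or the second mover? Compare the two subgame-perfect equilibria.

first

If Labs Inc. leads: Novax's best replies are R0→Med, R1→Low, R2→High, R3→High; Labs Inc.'s induced payoffs 17, 10, 1, 13; outcome (R0, Med), payoffs (17, 17).
If Novax leads: Labs Inc.'s best replies are Low→R3, Med→R2, High→R3; Novax's induced payoffs 8, 2, 19; outcome (R3, High), payoffs (13, 19).
Novax gets 19 moving first and 17 moving second, so Novax prefers to move first.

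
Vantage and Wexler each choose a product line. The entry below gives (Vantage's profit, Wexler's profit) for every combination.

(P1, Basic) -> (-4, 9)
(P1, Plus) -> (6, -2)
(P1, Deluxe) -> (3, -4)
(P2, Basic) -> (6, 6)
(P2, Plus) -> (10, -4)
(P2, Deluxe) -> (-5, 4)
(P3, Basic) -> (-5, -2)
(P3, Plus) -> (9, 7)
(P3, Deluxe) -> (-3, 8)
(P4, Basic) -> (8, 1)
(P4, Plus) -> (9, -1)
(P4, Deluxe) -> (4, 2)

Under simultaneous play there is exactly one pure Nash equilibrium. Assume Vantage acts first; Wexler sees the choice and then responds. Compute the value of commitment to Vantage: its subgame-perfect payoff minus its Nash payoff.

2

Wexler best-responds to each possible Vantage move:
- P1: BR = Basic, leader payoff -4.
- P2: BR = Basic, leader payoff 6.
- P3: BR = Deluxe, leader payoff -3.
- P4: BR = Deluxe, leader payoff 4.
Among -4, 6, -3, 4, the best is 6 at P2. Subgame-perfect outcome: (P2, Basic) with payoffs (6, 6).
Under simultaneous play:
Vantage's best replies: Basic→P4; Plus→P2; Deluxe→P4.
Wexler's best replies: P1→Basic; P2→Basic; P3→Deluxe; P4→Deluxe.
The unique mutual best reply is (P4, Deluxe), giving (4, 2).
Vantage's commitment gain: 6 − 4 = 2.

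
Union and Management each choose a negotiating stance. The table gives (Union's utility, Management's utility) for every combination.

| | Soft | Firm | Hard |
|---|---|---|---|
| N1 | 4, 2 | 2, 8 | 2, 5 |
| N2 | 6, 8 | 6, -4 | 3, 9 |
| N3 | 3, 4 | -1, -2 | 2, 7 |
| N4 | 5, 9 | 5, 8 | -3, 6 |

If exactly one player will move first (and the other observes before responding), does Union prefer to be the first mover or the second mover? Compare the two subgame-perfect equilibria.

first

If Union leads: Management's best replies are N1→Firm, N2→Hard, N3→Hard, N4→Soft; Union's induced payoffs 2, 3, 2, 5; outcome (N4, Soft), payoffs (5, 9).
If Management leads: Union's best replies are Soft→N2, Firm→N2, Hard→N2; Management's induced payoffs 8, -4, 9; outcome (N2, Hard), payoffs (3, 9).
Union gets 5 moving first and 3 moving second, so Union prefers to move first.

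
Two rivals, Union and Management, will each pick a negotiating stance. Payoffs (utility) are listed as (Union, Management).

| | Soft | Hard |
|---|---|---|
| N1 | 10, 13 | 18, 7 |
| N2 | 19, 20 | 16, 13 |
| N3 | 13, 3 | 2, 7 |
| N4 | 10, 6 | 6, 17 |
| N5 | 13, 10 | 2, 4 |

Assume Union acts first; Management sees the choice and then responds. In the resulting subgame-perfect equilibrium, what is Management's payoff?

20

Work backward from Management's decision.
- N1: BR = Soft, leader payoff 10.
- N2: BR = Soft, leader payoff 19.
- N3: BR = Hard, leader payoff 2.
- N4: BR = Hard, leader payoff 6.
- N5: BR = Soft, leader payoff 13.
Union's induced payoffs are 10, 19, 2, 6, 13, so Union commits to N2. Subgame-perfect outcome: (N2, Soft) with payoffs (19, 20).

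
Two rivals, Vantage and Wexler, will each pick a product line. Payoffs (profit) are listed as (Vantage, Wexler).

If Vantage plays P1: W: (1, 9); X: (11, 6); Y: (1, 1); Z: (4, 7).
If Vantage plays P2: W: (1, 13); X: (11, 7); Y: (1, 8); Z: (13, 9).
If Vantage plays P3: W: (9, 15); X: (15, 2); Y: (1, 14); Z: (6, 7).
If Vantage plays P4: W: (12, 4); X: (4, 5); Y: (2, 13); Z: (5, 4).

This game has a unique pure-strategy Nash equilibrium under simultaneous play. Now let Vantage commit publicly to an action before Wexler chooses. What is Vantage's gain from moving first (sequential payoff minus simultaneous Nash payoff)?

7

Solve by backward induction (Vantage leads).
- P1 → Wexler plays W (best of 9, 6, 1, 7); Vantage gets 1.
- P2 → Wexler plays W (best of 13, 7, 8, 9); Vantage gets 1.
- P3 → Wexler plays W (best of 15, 2, 14, 7); Vantage gets 9.
- P4 → Wexler plays Y (best of 4, 5, 13, 4); Vantage gets 2.
Maximizing over 1, 1, 9, 2, Vantage chooses P3. Subgame-perfect outcome: (P3, W) with payoffs (9, 15).
For the simultaneous game, intersect best replies.
Vantage's best replies: W→P4; X→P3; Y→P4; Z→P2.
Wexler's best replies: P1→W; P2→W; P3→W; P4→Y.
Only (P4, Y) has each player best-responding; Nash payoffs (2, 13).
Vantage's commitment gain: 9 − 2 = 7.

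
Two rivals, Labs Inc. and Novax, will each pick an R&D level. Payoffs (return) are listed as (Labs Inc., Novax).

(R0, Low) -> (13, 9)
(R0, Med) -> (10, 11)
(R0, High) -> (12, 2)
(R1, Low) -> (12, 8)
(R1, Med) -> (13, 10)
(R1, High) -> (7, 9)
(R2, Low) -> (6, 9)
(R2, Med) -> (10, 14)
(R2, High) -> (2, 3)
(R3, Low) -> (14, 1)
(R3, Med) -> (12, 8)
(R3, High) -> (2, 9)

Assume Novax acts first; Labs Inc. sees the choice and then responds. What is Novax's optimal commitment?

Work backward from Labs Inc.'s decision.
- Low → Labs Inc. plays R3 (best of 13, 12, 6, 14); Novax gets 1.
- Med → Labs Inc. plays R1 (best of 10, 13, 10, 12); Novax gets 10.
- High → Labs Inc. plays R0 (best of 12, 7, 2, 2); Novax gets 2.
Maximizing over 1, 10, 2, Novax chooses Med. Subgame-perfect outcome: (R1, Med) with payoffs (13, 10).

Med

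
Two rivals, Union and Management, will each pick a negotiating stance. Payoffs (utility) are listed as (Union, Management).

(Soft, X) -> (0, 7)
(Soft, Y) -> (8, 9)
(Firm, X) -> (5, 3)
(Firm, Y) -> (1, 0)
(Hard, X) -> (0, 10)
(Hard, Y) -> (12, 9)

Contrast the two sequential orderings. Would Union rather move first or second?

second

If Union leads: Management's best replies are Soft→Y, Firm→X, Hard→X; Union's induced payoffs 8, 5, 0; outcome (Soft, Y), payoffs (8, 9).
If Management leads: Union's best replies are X→Firm, Y→Hard; Management's induced payoffs 3, 9; outcome (Hard, Y), payoffs (12, 9).
Union gets 8 moving first and 12 moving second, so Union prefers to move second.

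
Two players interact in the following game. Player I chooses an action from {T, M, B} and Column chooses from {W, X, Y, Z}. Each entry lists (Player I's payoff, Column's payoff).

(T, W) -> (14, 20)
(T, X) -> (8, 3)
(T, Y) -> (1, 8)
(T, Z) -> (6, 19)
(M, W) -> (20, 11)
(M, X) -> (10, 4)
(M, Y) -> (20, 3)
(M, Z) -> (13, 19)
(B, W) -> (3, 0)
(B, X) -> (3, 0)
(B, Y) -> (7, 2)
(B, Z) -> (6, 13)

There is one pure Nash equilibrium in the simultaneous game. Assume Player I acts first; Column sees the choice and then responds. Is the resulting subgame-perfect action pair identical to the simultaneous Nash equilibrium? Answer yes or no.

no

Work backward from Column's decision.
- T: BR = W, leader payoff 14.
- M: BR = Z, leader payoff 13.
- B: BR = Z, leader payoff 6.
Player I's induced payoffs are 14, 13, 6, so Player I commits to T. Subgame-perfect outcome: (T, W) with payoffs (14, 20).
Now find the simultaneous Nash equilibrium.
Player I's best replies: W→M; X→M; Y→M; Z→M.
Column's best replies: T→W; M→Z; B→Z.
The unique mutual best reply is (M, Z), giving (13, 19).
Sequential outcome (T, W) differs from the Nash profile (M, Z).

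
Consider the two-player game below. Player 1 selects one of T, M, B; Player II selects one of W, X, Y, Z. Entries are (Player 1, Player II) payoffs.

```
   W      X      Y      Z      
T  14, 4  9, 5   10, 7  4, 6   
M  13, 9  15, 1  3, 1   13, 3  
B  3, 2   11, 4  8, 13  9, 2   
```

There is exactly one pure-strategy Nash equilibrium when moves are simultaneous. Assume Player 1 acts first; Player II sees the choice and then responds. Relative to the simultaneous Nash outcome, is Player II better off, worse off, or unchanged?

better off

Solve by backward induction (Player 1 leads).
- T → Player II plays Y (best of 4, 5, 7, 6); Player 1 gets 10.
- M → Player II plays W (best of 9, 1, 1, 3); Player 1 gets 13.
- B → Player II plays Y (best of 2, 4, 13, 2); Player 1 gets 8.
Among 10, 13, 8, the best is 13 at M. Subgame-perfect outcome: (M, W) with payoffs (13, 9).
Under simultaneous play:
Player 1's best replies: W→T; X→M; Y→T; Z→M.
Player II's best replies: T→Y; M→W; B→Y.
The unique mutual best reply is (T, Y), giving (10, 7).
Player II earns 9 sequentially versus 7 at the Nash outcome: better off.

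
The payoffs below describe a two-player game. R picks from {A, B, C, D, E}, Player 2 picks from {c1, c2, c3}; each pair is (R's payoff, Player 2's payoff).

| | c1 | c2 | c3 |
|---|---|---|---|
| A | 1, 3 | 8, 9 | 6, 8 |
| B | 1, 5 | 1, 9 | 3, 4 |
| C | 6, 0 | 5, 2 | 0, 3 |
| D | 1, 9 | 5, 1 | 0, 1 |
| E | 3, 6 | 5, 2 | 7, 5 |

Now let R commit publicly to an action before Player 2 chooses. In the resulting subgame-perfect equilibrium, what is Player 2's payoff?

Solve by backward induction (R leads).
- A → Player 2 plays c2 (best of 3, 9, 8); R gets 8.
- B → Player 2 plays c2 (best of 5, 9, 4); R gets 1.
- C → Player 2 plays c3 (best of 0, 2, 3); R gets 0.
- D → Player 2 plays c1 (best of 9, 1, 1); R gets 1.
- E → Player 2 plays c1 (best of 6, 2, 5); R gets 3.
Among 8, 1, 0, 1, 3, the best is 8 at A. Subgame-perfect outcome: (A, c2) with payoffs (8, 9).

9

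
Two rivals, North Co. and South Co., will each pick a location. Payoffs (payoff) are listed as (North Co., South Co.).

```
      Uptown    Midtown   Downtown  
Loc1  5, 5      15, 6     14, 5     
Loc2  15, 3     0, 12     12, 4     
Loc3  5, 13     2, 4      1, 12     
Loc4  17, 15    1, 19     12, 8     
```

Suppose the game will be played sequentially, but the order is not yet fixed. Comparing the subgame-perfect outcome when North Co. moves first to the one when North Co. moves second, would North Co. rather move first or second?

If North Co. leads: South Co.'s best replies are Loc1→Midtown, Loc2→Midtown, Loc3→Uptown, Loc4→Midtown; North Co.'s induced payoffs 15, 0, 5, 1; outcome (Loc1, Midtown), payoffs (15, 6).
If South Co. leads: North Co.'s best replies are Uptown→Loc4, Midtown→Loc1, Downtown→Loc1; South Co.'s induced payoffs 15, 6, 5; outcome (Loc4, Uptown), payoffs (17, 15).
North Co. gets 15 moving first and 17 moving second, so North Co. prefers to move second.

second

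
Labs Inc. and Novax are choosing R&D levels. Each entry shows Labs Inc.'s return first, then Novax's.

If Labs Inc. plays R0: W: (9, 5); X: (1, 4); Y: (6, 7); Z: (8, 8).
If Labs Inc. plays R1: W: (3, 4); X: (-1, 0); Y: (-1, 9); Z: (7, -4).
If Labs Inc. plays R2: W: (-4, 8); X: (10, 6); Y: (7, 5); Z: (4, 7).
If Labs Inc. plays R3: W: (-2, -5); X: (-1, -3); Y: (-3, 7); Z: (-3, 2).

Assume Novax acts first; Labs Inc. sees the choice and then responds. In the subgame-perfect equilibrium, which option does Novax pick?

Work backward from Labs Inc.'s decision.
- W: BR = R0, leader payoff 5.
- X: BR = R2, leader payoff 6.
- Y: BR = R2, leader payoff 5.
- Z: BR = R0, leader payoff 8.
Novax's induced payoffs are 5, 6, 5, 8, so Novax commits to Z. Subgame-perfect outcome: (R0, Z) with payoffs (8, 8).

Z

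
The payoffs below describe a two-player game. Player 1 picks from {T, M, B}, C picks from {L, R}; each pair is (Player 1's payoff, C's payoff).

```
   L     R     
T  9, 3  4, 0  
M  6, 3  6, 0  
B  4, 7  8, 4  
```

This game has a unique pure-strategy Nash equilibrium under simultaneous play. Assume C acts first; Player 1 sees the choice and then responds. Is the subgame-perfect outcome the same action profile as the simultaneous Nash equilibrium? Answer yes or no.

Player 1 best-responds to each possible C move:
- L: BR = T, leader payoff 3.
- R: BR = B, leader payoff 4.
C's induced payoffs are 3, 4, so C commits to R. Subgame-perfect outcome: (B, R) with payoffs (8, 4).
Now find the simultaneous Nash equilibrium.
Player 1's best replies: L→T; R→B.
C's best replies: T→L; M→L; B→L.
Only (T, L) has each player best-responding; Nash payoffs (9, 3).
Sequential outcome (B, R) differs from the Nash profile (T, L).

no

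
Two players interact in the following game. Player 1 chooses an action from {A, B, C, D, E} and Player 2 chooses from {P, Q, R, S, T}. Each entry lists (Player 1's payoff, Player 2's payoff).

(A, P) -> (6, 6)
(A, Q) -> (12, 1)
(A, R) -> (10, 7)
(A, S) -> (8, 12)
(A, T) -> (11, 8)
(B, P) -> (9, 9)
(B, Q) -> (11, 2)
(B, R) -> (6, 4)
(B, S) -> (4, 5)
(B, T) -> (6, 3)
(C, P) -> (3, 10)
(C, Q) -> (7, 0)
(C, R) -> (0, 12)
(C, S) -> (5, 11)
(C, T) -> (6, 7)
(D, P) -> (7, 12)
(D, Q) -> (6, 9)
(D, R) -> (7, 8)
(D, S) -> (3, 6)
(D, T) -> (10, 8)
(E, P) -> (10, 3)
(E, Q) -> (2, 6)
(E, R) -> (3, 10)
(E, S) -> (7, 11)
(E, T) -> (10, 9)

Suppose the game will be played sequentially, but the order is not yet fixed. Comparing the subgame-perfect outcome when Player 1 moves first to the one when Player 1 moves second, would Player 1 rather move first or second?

If Player 1 leads: Player 2's best replies are A→S, B→P, C→R, D→P, E→S; Player 1's induced payoffs 8, 9, 0, 7, 7; outcome (B, P), payoffs (9, 9).
If Player 2 leads: Player 1's best replies are P→E, Q→A, R→A, S→A, T→A; Player 2's induced payoffs 3, 1, 7, 12, 8; outcome (A, S), payoffs (8, 12).
Player 1 gets 9 moving first and 8 moving second, so Player 1 prefers to move first.

first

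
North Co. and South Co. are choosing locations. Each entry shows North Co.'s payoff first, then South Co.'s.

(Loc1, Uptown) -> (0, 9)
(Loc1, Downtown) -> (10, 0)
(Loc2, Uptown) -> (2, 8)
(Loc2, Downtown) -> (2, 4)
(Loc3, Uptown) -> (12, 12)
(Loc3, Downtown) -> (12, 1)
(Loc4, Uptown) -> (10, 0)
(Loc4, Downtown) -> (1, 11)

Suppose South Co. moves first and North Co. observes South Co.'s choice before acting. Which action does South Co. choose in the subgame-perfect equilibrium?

North Co. best-responds to each possible South Co. move:
- Uptown: BR = Loc3, leader payoff 12.
- Downtown: BR = Loc3, leader payoff 1.
Among 12, 1, the best is 12 at Uptown. Subgame-perfect outcome: (Loc3, Uptown) with payoffs (12, 12).

Uptown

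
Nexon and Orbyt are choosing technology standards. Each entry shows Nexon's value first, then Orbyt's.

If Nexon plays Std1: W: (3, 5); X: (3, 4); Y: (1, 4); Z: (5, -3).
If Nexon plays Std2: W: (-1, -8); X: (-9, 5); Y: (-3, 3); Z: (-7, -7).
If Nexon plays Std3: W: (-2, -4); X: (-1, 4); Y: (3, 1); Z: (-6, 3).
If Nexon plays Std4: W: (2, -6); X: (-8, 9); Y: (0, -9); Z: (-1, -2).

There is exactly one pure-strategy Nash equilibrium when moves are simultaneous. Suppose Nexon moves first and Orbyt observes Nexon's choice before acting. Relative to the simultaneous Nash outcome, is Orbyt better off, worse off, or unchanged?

Solve by backward induction (Nexon leads).
- Std1: Orbyt compares 5, 4, 4, -3 and picks W; Nexon would get 3.
- Std2: Orbyt compares -8, 5, 3, -7 and picks X; Nexon would get -9.
- Std3: Orbyt compares -4, 4, 1, 3 and picks X; Nexon would get -1.
- Std4: Orbyt compares -6, 9, -9, -2 and picks X; Nexon would get -8.
Maximizing over 3, -9, -1, -8, Nexon chooses Std1. Subgame-perfect outcome: (Std1, W) with payoffs (3, 5).
Under simultaneous play:
Nexon's best replies: W→Std1; X→Std1; Y→Std3; Z→Std1.
Orbyt's best replies: Std1→W; Std2→X; Std3→X; Std4→X.
Only (Std1, W) has each player best-responding; Nash payoffs (3, 5).
Orbyt earns 5 sequentially versus 5 at the Nash outcome: unchanged.

unchanged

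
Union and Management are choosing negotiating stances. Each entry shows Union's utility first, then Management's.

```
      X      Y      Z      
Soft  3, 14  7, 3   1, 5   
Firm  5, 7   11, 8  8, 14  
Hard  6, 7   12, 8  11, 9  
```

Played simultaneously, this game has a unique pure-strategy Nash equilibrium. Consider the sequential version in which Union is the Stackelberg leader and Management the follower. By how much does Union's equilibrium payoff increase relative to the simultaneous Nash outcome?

Solve by backward induction (Union leads).
- Soft: BR = X, leader payoff 3.
- Firm: BR = Z, leader payoff 8.
- Hard: BR = Z, leader payoff 11.
Union's induced payoffs are 3, 8, 11, so Union commits to Hard. Subgame-perfect outcome: (Hard, Z) with payoffs (11, 9).
For the simultaneous game, intersect best replies.
Union's best replies: X→Hard; Y→Hard; Z→Hard.
Management's best replies: Soft→X; Firm→Z; Hard→Z.
The unique mutual best reply is (Hard, Z), giving (11, 9).
Union's commitment gain: 11 − 11 = 0.

0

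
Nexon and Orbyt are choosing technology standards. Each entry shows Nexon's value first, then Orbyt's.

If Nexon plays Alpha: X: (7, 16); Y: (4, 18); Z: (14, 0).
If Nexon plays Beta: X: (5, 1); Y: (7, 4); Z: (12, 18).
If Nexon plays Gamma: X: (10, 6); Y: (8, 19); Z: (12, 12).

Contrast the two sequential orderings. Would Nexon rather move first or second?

first

If Nexon leads: Orbyt's best replies are Alpha→Y, Beta→Z, Gamma→Y; Nexon's induced payoffs 4, 12, 8; outcome (Beta, Z), payoffs (12, 18).
If Orbyt leads: Nexon's best replies are X→Gamma, Y→Gamma, Z→Alpha; Orbyt's induced payoffs 6, 19, 0; outcome (Gamma, Y), payoffs (8, 19).
Nexon gets 12 moving first and 8 moving second, so Nexon prefers to move first.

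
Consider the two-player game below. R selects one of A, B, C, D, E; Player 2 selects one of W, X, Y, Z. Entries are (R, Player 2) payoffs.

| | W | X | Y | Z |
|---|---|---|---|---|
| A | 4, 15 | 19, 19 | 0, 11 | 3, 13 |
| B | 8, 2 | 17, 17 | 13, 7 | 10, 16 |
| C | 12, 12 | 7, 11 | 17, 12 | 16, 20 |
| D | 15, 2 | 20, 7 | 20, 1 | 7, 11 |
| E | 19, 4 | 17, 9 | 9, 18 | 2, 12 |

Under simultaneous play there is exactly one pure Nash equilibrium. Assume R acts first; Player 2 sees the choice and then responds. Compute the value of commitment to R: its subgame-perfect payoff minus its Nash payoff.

3

Work backward from Player 2's decision.
- A: Player 2 compares 15, 19, 11, 13 and picks X; R would get 19.
- B: Player 2 compares 2, 17, 7, 16 and picks X; R would get 17.
- C: Player 2 compares 12, 11, 12, 20 and picks Z; R would get 16.
- D: Player 2 compares 2, 7, 1, 11 and picks Z; R would get 7.
- E: Player 2 compares 4, 9, 18, 12 and picks Y; R would get 9.
Among 19, 17, 16, 7, 9, the best is 19 at A. Subgame-perfect outcome: (A, X) with payoffs (19, 19).
Now find the simultaneous Nash equilibrium.
R's best replies: W→E; X→D; Y→D; Z→C.
Player 2's best replies: A→X; B→X; C→Z; D→Z; E→Y.
The unique mutual best reply is (C, Z), giving (16, 20).
R's commitment gain: 19 − 16 = 3.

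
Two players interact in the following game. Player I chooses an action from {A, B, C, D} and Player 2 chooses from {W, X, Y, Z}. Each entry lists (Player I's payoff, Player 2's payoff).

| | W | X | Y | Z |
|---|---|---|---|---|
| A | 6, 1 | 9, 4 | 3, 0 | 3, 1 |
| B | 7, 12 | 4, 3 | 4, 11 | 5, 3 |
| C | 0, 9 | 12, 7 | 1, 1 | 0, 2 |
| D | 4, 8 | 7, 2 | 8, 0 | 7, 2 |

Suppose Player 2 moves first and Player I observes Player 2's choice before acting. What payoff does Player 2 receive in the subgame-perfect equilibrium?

12

Work backward from Player I's decision.
- W → Player I plays B (best of 6, 7, 0, 4); Player 2 gets 12.
- X → Player I plays C (best of 9, 4, 12, 7); Player 2 gets 7.
- Y → Player I plays D (best of 3, 4, 1, 8); Player 2 gets 0.
- Z → Player I plays D (best of 3, 5, 0, 7); Player 2 gets 2.
Player 2's induced payoffs are 12, 7, 0, 2, so Player 2 commits to W. Subgame-perfect outcome: (B, W) with payoffs (7, 12).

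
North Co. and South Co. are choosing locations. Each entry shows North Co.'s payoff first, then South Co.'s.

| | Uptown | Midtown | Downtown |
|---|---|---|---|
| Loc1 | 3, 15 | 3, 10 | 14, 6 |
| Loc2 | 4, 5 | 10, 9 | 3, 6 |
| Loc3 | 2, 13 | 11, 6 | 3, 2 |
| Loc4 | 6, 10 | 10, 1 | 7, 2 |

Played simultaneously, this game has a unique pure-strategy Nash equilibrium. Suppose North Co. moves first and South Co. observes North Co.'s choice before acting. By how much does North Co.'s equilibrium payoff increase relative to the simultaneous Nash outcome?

4

Backward induction with North Co. moving first.
- Loc1: BR = Uptown, leader payoff 3.
- Loc2: BR = Midtown, leader payoff 10.
- Loc3: BR = Uptown, leader payoff 2.
- Loc4: BR = Uptown, leader payoff 6.
Maximizing over 3, 10, 2, 6, North Co. chooses Loc2. Subgame-perfect outcome: (Loc2, Midtown) with payoffs (10, 9).
Under simultaneous play:
North Co.'s best replies: Uptown→Loc4; Midtown→Loc3; Downtown→Loc1.
South Co.'s best replies: Loc1→Uptown; Loc2→Midtown; Loc3→Uptown; Loc4→Uptown.
Only (Loc4, Uptown) has each player best-responding; Nash payoffs (6, 10).
North Co.'s commitment gain: 10 − 6 = 4.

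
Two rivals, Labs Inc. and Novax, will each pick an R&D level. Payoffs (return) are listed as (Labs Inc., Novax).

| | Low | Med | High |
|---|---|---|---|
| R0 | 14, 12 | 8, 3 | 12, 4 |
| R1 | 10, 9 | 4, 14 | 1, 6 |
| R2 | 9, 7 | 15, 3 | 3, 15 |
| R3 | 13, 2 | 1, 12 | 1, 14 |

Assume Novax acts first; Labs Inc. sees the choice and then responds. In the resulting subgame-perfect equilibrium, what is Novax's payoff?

12

Solve by backward induction (Novax leads).
- Low: Labs Inc. compares 14, 10, 9, 13 and picks R0; Novax would get 12.
- Med: Labs Inc. compares 8, 4, 15, 1 and picks R2; Novax would get 3.
- High: Labs Inc. compares 12, 1, 3, 1 and picks R0; Novax would get 4.
Among 12, 3, 4, the best is 12 at Low. Subgame-perfect outcome: (R0, Low) with payoffs (14, 12).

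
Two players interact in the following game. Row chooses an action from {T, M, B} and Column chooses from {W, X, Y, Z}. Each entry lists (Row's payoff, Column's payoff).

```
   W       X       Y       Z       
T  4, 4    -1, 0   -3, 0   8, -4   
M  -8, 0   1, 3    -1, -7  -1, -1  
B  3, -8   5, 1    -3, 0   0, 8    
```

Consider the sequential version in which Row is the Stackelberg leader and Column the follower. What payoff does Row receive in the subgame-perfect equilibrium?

4

Work backward from Column's decision.
- T: Column compares 4, 0, 0, -4 and picks W; Row would get 4.
- M: Column compares 0, 3, -7, -1 and picks X; Row would get 1.
- B: Column compares -8, 1, 0, 8 and picks Z; Row would get 0.
Among 4, 1, 0, the best is 4 at T. Subgame-perfect outcome: (T, W) with payoffs (4, 4).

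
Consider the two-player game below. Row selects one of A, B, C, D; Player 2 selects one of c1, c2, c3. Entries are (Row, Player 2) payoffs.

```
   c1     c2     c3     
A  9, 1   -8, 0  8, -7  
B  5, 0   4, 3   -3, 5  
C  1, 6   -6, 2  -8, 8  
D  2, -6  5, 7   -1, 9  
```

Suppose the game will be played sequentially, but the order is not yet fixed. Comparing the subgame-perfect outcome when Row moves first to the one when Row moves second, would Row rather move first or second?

If Row leads: Player 2's best replies are A→c1, B→c3, C→c3, D→c3; Row's induced payoffs 9, -3, -8, -1; outcome (A, c1), payoffs (9, 1).
If Player 2 leads: Row's best replies are c1→A, c2→D, c3→A; Player 2's induced payoffs 1, 7, -7; outcome (D, c2), payoffs (5, 7).
Row gets 9 moving first and 5 moving second, so Row prefers to move first.

first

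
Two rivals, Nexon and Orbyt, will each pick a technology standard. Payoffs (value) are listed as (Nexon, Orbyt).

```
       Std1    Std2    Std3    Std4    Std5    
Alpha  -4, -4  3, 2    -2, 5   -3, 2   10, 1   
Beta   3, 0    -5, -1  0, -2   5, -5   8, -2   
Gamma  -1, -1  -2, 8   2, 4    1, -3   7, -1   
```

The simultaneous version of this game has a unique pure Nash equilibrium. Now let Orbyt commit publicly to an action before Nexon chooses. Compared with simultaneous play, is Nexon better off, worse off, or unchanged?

worse off

Work backward from Nexon's decision.
- Std1 → Nexon plays Beta (best of -4, 3, -1); Orbyt gets 0.
- Std2 → Nexon plays Alpha (best of 3, -5, -2); Orbyt gets 2.
- Std3 → Nexon plays Gamma (best of -2, 0, 2); Orbyt gets 4.
- Std4 → Nexon plays Beta (best of -3, 5, 1); Orbyt gets -5.
- Std5 → Nexon plays Alpha (best of 10, 8, 7); Orbyt gets 1.
Maximizing over 0, 2, 4, -5, 1, Orbyt chooses Std3. Subgame-perfect outcome: (Gamma, Std3) with payoffs (2, 4).
Now find the simultaneous Nash equilibrium.
Nexon's best replies: Std1→Beta; Std2→Alpha; Std3→Gamma; Std4→Beta; Std5→Alpha.
Orbyt's best replies: Alpha→Std3; Beta→Std1; Gamma→Std2.
The unique mutual best reply is (Beta, Std1), giving (3, 0).
Nexon earns 2 sequentially versus 3 at the Nash outcome: worse off.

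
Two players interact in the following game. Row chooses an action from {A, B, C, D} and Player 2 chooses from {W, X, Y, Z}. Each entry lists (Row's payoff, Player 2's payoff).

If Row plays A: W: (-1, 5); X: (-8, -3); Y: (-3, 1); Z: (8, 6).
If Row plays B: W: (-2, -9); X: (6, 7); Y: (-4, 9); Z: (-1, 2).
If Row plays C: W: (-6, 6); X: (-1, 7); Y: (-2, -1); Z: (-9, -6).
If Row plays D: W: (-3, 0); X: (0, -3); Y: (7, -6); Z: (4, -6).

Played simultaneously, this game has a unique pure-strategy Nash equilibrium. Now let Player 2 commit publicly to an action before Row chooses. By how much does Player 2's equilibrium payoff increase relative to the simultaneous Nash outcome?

1

Work backward from Row's decision.
- W → Row plays A (best of -1, -2, -6, -3); Player 2 gets 5.
- X → Row plays B (best of -8, 6, -1, 0); Player 2 gets 7.
- Y → Row plays D (best of -3, -4, -2, 7); Player 2 gets -6.
- Z → Row plays A (best of 8, -1, -9, 4); Player 2 gets 6.
Maximizing over 5, 7, -6, 6, Player 2 chooses X. Subgame-perfect outcome: (B, X) with payoffs (6, 7).
Under simultaneous play:
Row's best replies: W→A; X→B; Y→D; Z→A.
Player 2's best replies: A→Z; B→Y; C→X; D→W.
The unique mutual best reply is (A, Z), giving (8, 6).
Player 2's commitment gain: 7 − 6 = 1.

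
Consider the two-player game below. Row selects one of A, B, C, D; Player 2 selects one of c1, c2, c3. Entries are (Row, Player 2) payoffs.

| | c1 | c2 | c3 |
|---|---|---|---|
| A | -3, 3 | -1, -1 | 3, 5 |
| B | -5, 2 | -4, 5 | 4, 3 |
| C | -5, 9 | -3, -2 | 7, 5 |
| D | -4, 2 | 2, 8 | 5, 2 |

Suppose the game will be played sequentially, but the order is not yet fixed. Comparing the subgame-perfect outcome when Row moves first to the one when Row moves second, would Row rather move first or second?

If Row leads: Player 2's best replies are A→c3, B→c2, C→c1, D→c2; Row's induced payoffs 3, -4, -5, 2; outcome (A, c3), payoffs (3, 5).
If Player 2 leads: Row's best replies are c1→A, c2→D, c3→C; Player 2's induced payoffs 3, 8, 5; outcome (D, c2), payoffs (2, 8).
Row gets 3 moving first and 2 moving second, so Row prefers to move first.

first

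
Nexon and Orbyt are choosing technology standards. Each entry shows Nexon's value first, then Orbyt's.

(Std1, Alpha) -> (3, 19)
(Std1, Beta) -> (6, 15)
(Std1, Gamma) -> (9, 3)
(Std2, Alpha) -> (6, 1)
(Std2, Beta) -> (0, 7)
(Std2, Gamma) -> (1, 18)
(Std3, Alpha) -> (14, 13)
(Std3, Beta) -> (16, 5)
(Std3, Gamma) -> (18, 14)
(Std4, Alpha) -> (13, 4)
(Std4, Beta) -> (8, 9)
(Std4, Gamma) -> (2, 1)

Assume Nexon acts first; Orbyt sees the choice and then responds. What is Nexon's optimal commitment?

Std3

Solve by backward induction (Nexon leads).
- Std1: BR = Alpha, leader payoff 3.
- Std2: BR = Gamma, leader payoff 1.
- Std3: BR = Gamma, leader payoff 18.
- Std4: BR = Beta, leader payoff 8.
Maximizing over 3, 1, 18, 8, Nexon chooses Std3. Subgame-perfect outcome: (Std3, Gamma) with payoffs (18, 14).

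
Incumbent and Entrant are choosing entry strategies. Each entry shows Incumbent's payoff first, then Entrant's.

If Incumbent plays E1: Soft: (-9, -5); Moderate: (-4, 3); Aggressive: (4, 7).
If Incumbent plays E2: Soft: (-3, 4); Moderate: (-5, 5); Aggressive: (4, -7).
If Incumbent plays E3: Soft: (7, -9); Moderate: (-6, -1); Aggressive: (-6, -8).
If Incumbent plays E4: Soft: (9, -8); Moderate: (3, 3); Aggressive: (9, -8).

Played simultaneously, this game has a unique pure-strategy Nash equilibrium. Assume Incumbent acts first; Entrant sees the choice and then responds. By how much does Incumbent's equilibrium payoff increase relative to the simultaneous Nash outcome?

Solve by backward induction (Incumbent leads).
- E1: Entrant compares -5, 3, 7 and picks Aggressive; Incumbent would get 4.
- E2: Entrant compares 4, 5, -7 and picks Moderate; Incumbent would get -5.
- E3: Entrant compares -9, -1, -8 and picks Moderate; Incumbent would get -6.
- E4: Entrant compares -8, 3, -8 and picks Moderate; Incumbent would get 3.
Maximizing over 4, -5, -6, 3, Incumbent chooses E1. Subgame-perfect outcome: (E1, Aggressive) with payoffs (4, 7).
For the simultaneous game, intersect best replies.
Incumbent's best replies: Soft→E4; Moderate→E4; Aggressive→E4.
Entrant's best replies: E1→Aggressive; E2→Moderate; E3→Moderate; E4→Moderate.
The unique mutual best reply is (E4, Moderate), giving (3, 3).
Incumbent's commitment gain: 4 − 3 = 1.

1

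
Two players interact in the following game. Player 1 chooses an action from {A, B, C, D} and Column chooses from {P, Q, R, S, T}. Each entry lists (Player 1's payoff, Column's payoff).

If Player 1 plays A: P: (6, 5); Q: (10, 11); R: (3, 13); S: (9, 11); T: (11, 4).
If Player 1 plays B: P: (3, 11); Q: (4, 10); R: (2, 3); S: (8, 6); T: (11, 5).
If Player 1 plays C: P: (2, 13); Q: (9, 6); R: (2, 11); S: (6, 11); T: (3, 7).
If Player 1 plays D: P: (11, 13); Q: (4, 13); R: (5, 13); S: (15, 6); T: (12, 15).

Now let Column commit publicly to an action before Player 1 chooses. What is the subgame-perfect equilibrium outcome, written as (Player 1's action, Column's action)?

Backward induction with Column moving first.
- P → Player 1 plays D (best of 6, 3, 2, 11); Column gets 13.
- Q → Player 1 plays A (best of 10, 4, 9, 4); Column gets 11.
- R → Player 1 plays D (best of 3, 2, 2, 5); Column gets 13.
- S → Player 1 plays D (best of 9, 8, 6, 15); Column gets 6.
- T → Player 1 plays D (best of 11, 11, 3, 12); Column gets 15.
Column's induced payoffs are 13, 11, 13, 6, 15, so Column commits to T. Subgame-perfect outcome: (D, T) with payoffs (12, 15).

(D, T)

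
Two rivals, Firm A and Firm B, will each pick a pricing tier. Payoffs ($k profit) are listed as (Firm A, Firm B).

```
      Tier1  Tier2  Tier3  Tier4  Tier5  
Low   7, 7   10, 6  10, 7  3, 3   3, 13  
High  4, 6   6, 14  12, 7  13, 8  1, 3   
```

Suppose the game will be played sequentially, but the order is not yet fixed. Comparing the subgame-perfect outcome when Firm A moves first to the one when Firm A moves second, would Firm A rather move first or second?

If Firm A leads: Firm B's best replies are Low→Tier5, High→Tier2; Firm A's induced payoffs 3, 6; outcome (High, Tier2), payoffs (6, 14).
If Firm B leads: Firm A's best replies are Tier1→Low, Tier2→Low, Tier3→High, Tier4→High, Tier5→Low; Firm B's induced payoffs 7, 6, 7, 8, 13; outcome (Low, Tier5), payoffs (3, 13).
Firm A gets 6 moving first and 3 moving second, so Firm A prefers to move first.

first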